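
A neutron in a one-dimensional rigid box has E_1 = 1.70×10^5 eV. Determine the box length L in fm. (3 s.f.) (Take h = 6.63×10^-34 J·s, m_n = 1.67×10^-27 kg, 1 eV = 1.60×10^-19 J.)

L = 34.8 fm

From E_n = n²h²/(8m_nL²), L = n·h/√(8m_nE_n).
E_1 = 1.70×10^5 eV = 2.720×10^-14 J, so L = 1·6.63×10^-34/√(8·1.67×10^-27·2.720×10^-14) = 3.48×10^-14 m = 34.8 fm.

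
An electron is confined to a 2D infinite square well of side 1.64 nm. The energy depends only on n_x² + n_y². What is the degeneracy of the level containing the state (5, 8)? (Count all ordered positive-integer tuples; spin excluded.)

The level has n_x² + n_y² = 89. The ordered positive-integer solutions are (5, 8), (8, 5).
That gives 2 states.

degeneracy = 2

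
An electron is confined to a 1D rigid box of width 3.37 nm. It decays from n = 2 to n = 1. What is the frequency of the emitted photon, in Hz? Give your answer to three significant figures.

E_1 = h²/(8m_eL²) = 5.305×10^-21 J and ΔE = (2² − 1²)E_1 = 1.591×10^-20 J.
f = ΔE/h = 1.591×10^-20/6.626×10^-34 = 2.40×10^13 Hz.

f = 2.40×10^13 Hz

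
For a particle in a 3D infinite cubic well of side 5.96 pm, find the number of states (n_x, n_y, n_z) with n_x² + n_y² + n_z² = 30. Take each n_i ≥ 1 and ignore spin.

degeneracy = 6

The level has n_x² + n_y² + n_z² = 30. The ordered positive-integer solutions are (1, 2, 5), (1, 5, 2), (2, 1, 5), (2, 5, 1), (5, 1, 2), (5, 2, 1).
That gives 6 states.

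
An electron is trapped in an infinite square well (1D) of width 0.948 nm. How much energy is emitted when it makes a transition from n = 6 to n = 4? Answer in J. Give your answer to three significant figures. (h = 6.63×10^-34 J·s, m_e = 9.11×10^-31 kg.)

|ΔE| = 1.34×10^-18 J

E_1 = h²/(8m_eL²) = 6.711×10^-20 J.
|ΔE| = |6² − 4²|·E_1 = 20·6.711×10^-20 J = 1.34×10^-18 J.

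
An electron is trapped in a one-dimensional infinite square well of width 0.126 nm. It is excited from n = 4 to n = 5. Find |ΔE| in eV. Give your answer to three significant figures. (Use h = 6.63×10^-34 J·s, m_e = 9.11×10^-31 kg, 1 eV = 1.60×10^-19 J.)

E_1 = h²/(8m_eL²) = 3.799×10^-18 J.
|ΔE| = |4² − 5²|·E_1 = 9·3.799×10^-18 J = 3.419×10^-17 J = 214 eV.

|ΔE| = 214 eV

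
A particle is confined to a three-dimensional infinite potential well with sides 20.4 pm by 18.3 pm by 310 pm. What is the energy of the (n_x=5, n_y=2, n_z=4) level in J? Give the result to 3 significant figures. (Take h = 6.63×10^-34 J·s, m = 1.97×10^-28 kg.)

E = 2.01×10^-17 J

For a 3D rectangular well E = (h²/8m)·Σ n_i²/L_i² = (6.63×10^-34)²/(8·1.97×10^-28) · [5²/(20.4 pm)² + 2²/(18.3 pm)² + 4²/(310 pm)²].
Evaluating gives E = 2.01×10^-17 J.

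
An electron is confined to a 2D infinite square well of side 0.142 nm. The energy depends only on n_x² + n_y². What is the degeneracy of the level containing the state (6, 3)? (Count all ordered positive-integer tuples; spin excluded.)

degeneracy = 2

The level has n_x² + n_y² = 45. The ordered positive-integer solutions are (3, 6), (6, 3).
That gives 2 states.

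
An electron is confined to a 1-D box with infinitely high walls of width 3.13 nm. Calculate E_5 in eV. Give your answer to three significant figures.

For an infinite well E_n = n²h²/(8m_eL²), so E_1 = h²/(8m_eL²) = (6.626×10^-34)²/(8·9.109×10^-31·(3.13×10^-9 m)²) = 6.150×10^-21 J.
Then E_5 = 5²·E_1 = 25·6.150×10^-21 J = 1.538×10^-19 J.
Converting, E_5 = 1.538×10^-19 J / (1.602×10^-19 J/eV) = 0.960 eV.

E_5 = 0.960 eV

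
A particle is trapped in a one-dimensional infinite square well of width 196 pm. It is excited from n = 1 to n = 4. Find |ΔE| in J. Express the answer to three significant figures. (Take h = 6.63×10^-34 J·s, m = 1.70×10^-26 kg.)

E_1 = h²/(8mL²) = 8.413×10^-23 J.
|ΔE| = |1² − 4²|·E_1 = 15·8.413×10^-23 J = 1.26×10^-21 J.

|ΔE| = 1.26×10^-21 J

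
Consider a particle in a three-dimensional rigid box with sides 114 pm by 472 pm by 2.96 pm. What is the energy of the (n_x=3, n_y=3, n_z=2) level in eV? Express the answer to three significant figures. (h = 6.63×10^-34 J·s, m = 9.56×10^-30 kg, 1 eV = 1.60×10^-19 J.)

For a 3D rectangular well E = (h²/8m)·Σ n_i²/L_i² = (6.63×10^-34)²/(8·9.56×10^-30) · [3²/(114 pm)² + 3²/(472 pm)² + 2²/(2.96 pm)²].
Evaluating gives E = 2.628×10^-15 J = 1.64×10^4 eV.

E = 1.64×10^4 eV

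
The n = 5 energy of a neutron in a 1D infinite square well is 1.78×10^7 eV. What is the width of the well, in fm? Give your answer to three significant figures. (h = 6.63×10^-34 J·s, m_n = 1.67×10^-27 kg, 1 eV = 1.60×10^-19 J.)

L = 17.0 fm

From E_n = n²h²/(8m_nL²), L = n·h/√(8m_nE_n).
E_5 = 1.78×10^7 eV = 2.848×10^-12 J, so L = 5·6.63×10^-34/√(8·1.67×10^-27·2.848×10^-12) = 1.70×10^-14 m = 17.0 fm.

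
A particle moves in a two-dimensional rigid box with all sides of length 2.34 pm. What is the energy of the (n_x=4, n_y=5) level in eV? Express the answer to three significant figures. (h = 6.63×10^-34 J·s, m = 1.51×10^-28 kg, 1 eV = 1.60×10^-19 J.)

E = 1.70×10^4 eV

For a 2D rectangular well E = (h²/8m)·Σ n_i²/L_i² = (6.63×10^-34)²/(8·1.51×10^-28) · [4²/(2.34 pm)² + 5²/(2.34 pm)²].
Evaluating gives E = 2.725×10^-15 J = 1.70×10^4 eV.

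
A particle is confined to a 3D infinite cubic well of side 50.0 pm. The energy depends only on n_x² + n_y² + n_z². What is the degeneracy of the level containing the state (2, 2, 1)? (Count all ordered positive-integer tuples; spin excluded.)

The level has n_x² + n_y² + n_z² = 9. The ordered positive-integer solutions are (1, 2, 2), (2, 1, 2), (2, 2, 1).
That gives 3 states.

degeneracy = 3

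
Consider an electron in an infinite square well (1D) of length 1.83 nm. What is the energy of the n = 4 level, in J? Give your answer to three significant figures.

E_4 = 2.88×10^-19 J

For an infinite well E_n = n²h²/(8m_eL²), so E_1 = h²/(8m_eL²) = (6.626×10^-34)²/(8·9.109×10^-31·(1.83×10^-9 m)²) = 1.799×10^-20 J.
Then E_4 = 4²·E_1 = 16·1.799×10^-20 J = 2.88×10^-19 J.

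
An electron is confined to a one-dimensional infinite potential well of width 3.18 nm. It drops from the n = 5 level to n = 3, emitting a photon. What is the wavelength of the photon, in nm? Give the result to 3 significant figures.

λ = 2.08×10^3 nm

E_1 = h²/(8m_eL²) = 5.958×10^-21 J, so ΔE = (5² − 3²)E_1 = 9.533×10^-20 J.
λ = hc/ΔE = (6.626×10^-34·2.998×10^8)/9.533×10^-20 = 2.08×10^-6 m = 2.08×10^3 nm.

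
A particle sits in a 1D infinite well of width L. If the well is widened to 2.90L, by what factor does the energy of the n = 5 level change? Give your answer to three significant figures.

E_n ∝ 1/L², so the energy scales by 1/2.90² = 0.119.

0.119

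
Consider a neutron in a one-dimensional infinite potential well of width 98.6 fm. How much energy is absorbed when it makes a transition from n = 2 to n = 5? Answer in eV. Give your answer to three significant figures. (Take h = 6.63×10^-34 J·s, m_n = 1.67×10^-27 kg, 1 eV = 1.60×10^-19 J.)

E_1 = h²/(8m_nL²) = 3.384×10^-15 J.
|ΔE| = |2² − 5²|·E_1 = 21·3.384×10^-15 J = 7.106×10^-14 J = 4.44×10^5 eV.

|ΔE| = 4.44×10^5 eV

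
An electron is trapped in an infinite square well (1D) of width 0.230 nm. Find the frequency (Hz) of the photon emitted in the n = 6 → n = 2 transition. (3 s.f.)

E_1 = h²/(8m_eL²) = 1.139×10^-18 J and ΔE = (6² − 2²)E_1 = 3.645×10^-17 J.
f = ΔE/h = 3.645×10^-17/6.626×10^-34 = 5.50×10^16 Hz.

f = 5.50×10^16 Hz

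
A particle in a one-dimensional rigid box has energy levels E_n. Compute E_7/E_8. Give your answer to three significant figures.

E_n ∝ n², so E_7/E_8 = 7²/8² = 49/64 = 0.766.

0.766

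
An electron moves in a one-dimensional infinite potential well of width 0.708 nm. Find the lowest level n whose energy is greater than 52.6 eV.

E_1 = h²/(8m_eL²) = 1.202×10^-19 J = 0.7503 eV.
Need n² > 52.6/0.7503 = 70.11, i.e. n > 8.373.
The smallest integer satisfying this is n = 9.

n = 9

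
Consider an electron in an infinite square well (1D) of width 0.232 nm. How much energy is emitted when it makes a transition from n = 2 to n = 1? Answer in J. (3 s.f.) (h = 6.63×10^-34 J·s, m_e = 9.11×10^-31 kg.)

E_1 = h²/(8m_eL²) = 1.121×10^-18 J.
|ΔE| = |2² − 1²|·E_1 = 3·1.121×10^-18 J = 3.36×10^-18 J.

|ΔE| = 3.36×10^-18 J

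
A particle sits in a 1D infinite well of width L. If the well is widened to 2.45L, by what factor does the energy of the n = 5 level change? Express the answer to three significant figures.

0.167

E_n ∝ 1/L², so the energy scales by 1/2.45² = 0.167.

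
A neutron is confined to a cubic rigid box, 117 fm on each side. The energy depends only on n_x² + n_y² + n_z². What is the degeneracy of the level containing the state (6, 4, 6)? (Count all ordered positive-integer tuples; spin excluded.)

degeneracy = 3

The level has n_x² + n_y² + n_z² = 88. The ordered positive-integer solutions are (4, 6, 6), (6, 4, 6), (6, 6, 4).
That gives 3 states.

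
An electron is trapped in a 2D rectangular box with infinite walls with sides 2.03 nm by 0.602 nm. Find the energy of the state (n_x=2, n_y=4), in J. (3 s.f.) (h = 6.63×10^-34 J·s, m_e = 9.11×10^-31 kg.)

E = 2.72×10^-18 J

For a 2D rectangular well E = (h²/8m_e)·Σ n_i²/L_i² = (6.63×10^-34)²/(8·9.11×10^-31) · [2²/(2.03 nm)² + 4²/(0.602 nm)²].
Evaluating gives E = 2.72×10^-18 J.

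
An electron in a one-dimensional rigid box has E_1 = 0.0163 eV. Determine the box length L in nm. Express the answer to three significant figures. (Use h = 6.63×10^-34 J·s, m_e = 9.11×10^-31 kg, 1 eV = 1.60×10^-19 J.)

L = 4.81 nm

From E_n = n²h²/(8m_eL²), L = n·h/√(8m_eE_n).
E_1 = 0.0163 eV = 2.608×10^-21 J, so L = 1·6.63×10^-34/√(8·9.11×10^-31·2.608×10^-21) = 4.81×10^-9 m = 4.81 nm.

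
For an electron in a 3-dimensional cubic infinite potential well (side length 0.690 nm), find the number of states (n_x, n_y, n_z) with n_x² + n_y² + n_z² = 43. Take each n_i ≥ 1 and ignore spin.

degeneracy = 3

The level has n_x² + n_y² + n_z² = 43. The ordered positive-integer solutions are (3, 3, 5), (3, 5, 3), (5, 3, 3).
That gives 3 states.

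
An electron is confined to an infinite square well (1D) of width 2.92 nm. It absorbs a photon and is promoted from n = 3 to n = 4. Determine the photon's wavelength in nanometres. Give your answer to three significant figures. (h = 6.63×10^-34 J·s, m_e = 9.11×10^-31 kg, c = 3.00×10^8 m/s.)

λ = 4.02×10^3 nm

E_1 = h²/(8m_eL²) = 7.074×10^-21 J, so ΔE = (4² − 3²)E_1 = 4.952×10^-20 J.
λ = hc/ΔE = (6.63×10^-34·3.00×10^8)/4.952×10^-20 = 4.02×10^-6 m = 4.02×10^3 nm.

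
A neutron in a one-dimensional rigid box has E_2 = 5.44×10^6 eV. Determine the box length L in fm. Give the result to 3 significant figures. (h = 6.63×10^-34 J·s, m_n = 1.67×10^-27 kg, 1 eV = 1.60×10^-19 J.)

From E_n = n²h²/(8m_nL²), L = n·h/√(8m_nE_n).
E_2 = 5.44×10^6 eV = 8.704×10^-13 J, so L = 2·6.63×10^-34/√(8·1.67×10^-27·8.704×10^-13) = 1.23×10^-14 m = 12.3 fm.

L = 12.3 fm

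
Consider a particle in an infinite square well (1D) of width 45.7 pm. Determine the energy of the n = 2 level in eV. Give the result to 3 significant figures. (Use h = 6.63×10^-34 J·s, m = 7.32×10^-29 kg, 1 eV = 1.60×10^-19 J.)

E_2 = 8.99 eV

For an infinite well E_n = n²h²/(8mL²), so E_1 = h²/(8mL²) = (6.63×10^-34)²/(8·7.32×10^-29·(4.57×10^-11 m)²) = 3.594×10^-19 J.
Then E_2 = 2²·E_1 = 4·3.594×10^-19 J = 1.438×10^-18 J.
Converting, E_2 = 1.438×10^-18 J / (1.60×10^-19 J/eV) = 8.99 eV.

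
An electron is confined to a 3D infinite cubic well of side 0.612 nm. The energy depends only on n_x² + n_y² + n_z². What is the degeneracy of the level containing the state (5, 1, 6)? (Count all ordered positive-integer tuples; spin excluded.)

degeneracy = 12

The level has n_x² + n_y² + n_z² = 62. The ordered positive-integer solutions are (1, 5, 6), (1, 6, 5), (2, 3, 7), (2, 7, 3), (3, 2, 7), (3, 7, 2), (5, 1, 6), (5, 6, 1), (6, 1, 5), (6, 5, 1), (7, 2, 3), (7, 3, 2).
That gives 12 states.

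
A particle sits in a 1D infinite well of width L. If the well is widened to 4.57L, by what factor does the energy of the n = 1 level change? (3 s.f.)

0.0479

E_n ∝ 1/L², so the energy scales by 1/4.57² = 0.0479.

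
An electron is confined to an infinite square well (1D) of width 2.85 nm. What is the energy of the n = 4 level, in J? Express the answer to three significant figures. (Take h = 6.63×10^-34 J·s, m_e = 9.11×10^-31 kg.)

For an infinite well E_n = n²h²/(8m_eL²), so E_1 = h²/(8m_eL²) = (6.63×10^-34)²/(8·9.11×10^-31·(2.85×10^-9 m)²) = 7.426×10^-21 J.
Then E_4 = 4²·E_1 = 16·7.426×10^-21 J = 1.19×10^-19 J.

E_4 = 1.19×10^-19 J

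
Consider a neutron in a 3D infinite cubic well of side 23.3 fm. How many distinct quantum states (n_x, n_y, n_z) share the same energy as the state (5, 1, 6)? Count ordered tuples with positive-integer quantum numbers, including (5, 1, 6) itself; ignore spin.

The level has n_x² + n_y² + n_z² = 62. The ordered positive-integer solutions are (1, 5, 6), (1, 6, 5), (2, 3, 7), (2, 7, 3), (3, 2, 7), (3, 7, 2), (5, 1, 6), (5, 6, 1), (6, 1, 5), (6, 5, 1), (7, 2, 3), (7, 3, 2).
That gives 12 states.

degeneracy = 12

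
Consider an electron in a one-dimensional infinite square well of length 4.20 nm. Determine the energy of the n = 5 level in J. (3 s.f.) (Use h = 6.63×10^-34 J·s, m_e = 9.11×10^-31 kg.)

For an infinite well E_n = n²h²/(8m_eL²), so E_1 = h²/(8m_eL²) = (6.63×10^-34)²/(8·9.11×10^-31·(4.20×10^-9 m)²) = 3.419×10^-21 J.
Then E_5 = 5²·E_1 = 25·3.419×10^-21 J = 8.55×10^-20 J.

E_5 = 8.55×10^-20 J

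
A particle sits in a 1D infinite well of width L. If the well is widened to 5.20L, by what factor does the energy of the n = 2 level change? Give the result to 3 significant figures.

0.0370

E_n ∝ 1/L², so the energy scales by 1/5.20² = 0.0370.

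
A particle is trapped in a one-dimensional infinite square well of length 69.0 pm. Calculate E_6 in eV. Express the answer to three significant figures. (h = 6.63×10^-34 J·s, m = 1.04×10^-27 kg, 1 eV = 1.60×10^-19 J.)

E_6 = 2.50 eV

For an infinite well E_n = n²h²/(8mL²), so E_1 = h²/(8mL²) = (6.63×10^-34)²/(8·1.04×10^-27·(6.90×10^-11 m)²) = 1.110×10^-20 J.
Then E_6 = 6²·E_1 = 36·1.110×10^-20 J = 3.996×10^-19 J.
Converting, E_6 = 3.996×10^-19 J / (1.60×10^-19 J/eV) = 2.50 eV.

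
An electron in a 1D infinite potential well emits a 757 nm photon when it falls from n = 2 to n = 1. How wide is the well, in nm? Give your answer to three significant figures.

The photon carries ΔE = hc/λ = 6.626×10^-34·2.998×10^8/7.57×10^-7 m = 2.624×10^-19 J.
Since ΔE = (2² − 1²)E_1, E_1 = 8.747×10^-20 J, and L = h/√(8m_eE_1) = 8.30×10^-10 m = 0.830 nm.

L = 0.830 nm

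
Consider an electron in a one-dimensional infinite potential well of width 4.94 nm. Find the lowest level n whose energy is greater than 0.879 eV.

E_1 = h²/(8m_eL²) = 2.469×10^-21 J = 0.01541 eV.
Need n² > 0.879/0.01541 = 57.04, i.e. n > 7.552.
The smallest integer satisfying this is n = 8.

n = 8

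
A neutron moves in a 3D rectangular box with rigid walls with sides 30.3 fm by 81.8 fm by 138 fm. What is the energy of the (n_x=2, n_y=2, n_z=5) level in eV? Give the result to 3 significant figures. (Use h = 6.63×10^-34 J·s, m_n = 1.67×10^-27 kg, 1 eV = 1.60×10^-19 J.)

E = 1.29×10^6 eV

For a 3D rectangular well E = (h²/8m_n)·Σ n_i²/L_i² = (6.63×10^-34)²/(8·1.67×10^-27) · [2²/(30.3 fm)² + 2²/(81.8 fm)² + 5²/(138 fm)²].
Evaluating gives E = 2.062×10^-13 J = 1.29×10^6 eV.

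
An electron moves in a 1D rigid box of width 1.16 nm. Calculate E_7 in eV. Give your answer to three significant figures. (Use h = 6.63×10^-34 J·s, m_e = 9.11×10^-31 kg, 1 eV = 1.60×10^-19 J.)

E_7 = 13.7 eV

For an infinite well E_n = n²h²/(8m_eL²), so E_1 = h²/(8m_eL²) = (6.63×10^-34)²/(8·9.11×10^-31·(1.16×10^-9 m)²) = 4.482×10^-20 J.
Then E_7 = 7²·E_1 = 49·4.482×10^-20 J = 2.196×10^-18 J.
Converting, E_7 = 2.196×10^-18 J / (1.60×10^-19 J/eV) = 13.7 eV.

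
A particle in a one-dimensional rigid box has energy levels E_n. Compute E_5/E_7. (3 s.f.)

E_n ∝ n², so E_5/E_7 = 5²/7² = 25/49 = 0.510.

0.510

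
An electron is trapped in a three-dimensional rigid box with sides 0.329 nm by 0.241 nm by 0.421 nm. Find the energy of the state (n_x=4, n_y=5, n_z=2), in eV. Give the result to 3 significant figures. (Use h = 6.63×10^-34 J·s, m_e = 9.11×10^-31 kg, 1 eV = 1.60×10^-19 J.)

For a 3D rectangular well E = (h²/8m_e)·Σ n_i²/L_i² = (6.63×10^-34)²/(8·9.11×10^-31) · [4²/(0.329 nm)² + 5²/(0.241 nm)² + 2²/(0.421 nm)²].
Evaluating gives E = 3.624×10^-17 J = 226 eV.

E = 226 eV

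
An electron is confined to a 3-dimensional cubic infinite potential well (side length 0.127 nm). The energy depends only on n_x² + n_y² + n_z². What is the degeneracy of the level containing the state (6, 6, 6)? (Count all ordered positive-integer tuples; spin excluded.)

The level has n_x² + n_y² + n_z² = 108. The ordered positive-integer solutions are (2, 2, 10), (2, 10, 2), (6, 6, 6), (10, 2, 2).
That gives 4 states.

degeneracy = 4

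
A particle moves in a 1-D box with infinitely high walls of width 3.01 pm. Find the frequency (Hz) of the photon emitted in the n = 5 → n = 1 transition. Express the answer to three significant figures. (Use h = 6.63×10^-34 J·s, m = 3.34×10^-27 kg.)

f = 6.57×10^16 Hz

E_1 = h²/(8mL²) = 1.816×10^-18 J and ΔE = (5² − 1²)E_1 = 4.358×10^-17 J.
f = ΔE/h = 4.358×10^-17/6.63×10^-34 = 6.57×10^16 Hz.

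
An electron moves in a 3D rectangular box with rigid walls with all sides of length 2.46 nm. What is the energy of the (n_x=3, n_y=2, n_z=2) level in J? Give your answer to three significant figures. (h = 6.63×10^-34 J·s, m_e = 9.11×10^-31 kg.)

For a 3D rectangular well E = (h²/8m_e)·Σ n_i²/L_i² = (6.63×10^-34)²/(8·9.11×10^-31) · [3²/(2.46 nm)² + 2²/(2.46 nm)² + 2²/(2.46 nm)²].
Evaluating gives E = 1.69×10^-19 J.

E = 1.69×10^-19 J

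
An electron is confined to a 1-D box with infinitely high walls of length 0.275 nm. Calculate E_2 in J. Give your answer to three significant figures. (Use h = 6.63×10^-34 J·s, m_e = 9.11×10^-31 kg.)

E_2 = 3.19×10^-18 J

For an infinite well E_n = n²h²/(8m_eL²), so E_1 = h²/(8m_eL²) = (6.63×10^-34)²/(8·9.11×10^-31·(2.75×10^-10 m)²) = 7.975×10^-19 J.
Then E_2 = 2²·E_1 = 4·7.975×10^-19 J = 3.19×10^-18 J.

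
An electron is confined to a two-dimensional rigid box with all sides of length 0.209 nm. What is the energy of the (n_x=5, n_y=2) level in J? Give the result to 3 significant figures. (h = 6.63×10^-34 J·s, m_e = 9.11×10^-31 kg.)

For a 2D rectangular well E = (h²/8m_e)·Σ n_i²/L_i² = (6.63×10^-34)²/(8·9.11×10^-31) · [5²/(0.209 nm)² + 2²/(0.209 nm)²].
Evaluating gives E = 4.00×10^-17 J.

E = 4.00×10^-17 J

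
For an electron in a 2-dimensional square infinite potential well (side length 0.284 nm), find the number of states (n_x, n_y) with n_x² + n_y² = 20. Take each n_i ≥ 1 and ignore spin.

degeneracy = 2

The level has n_x² + n_y² = 20. The ordered positive-integer solutions are (2, 4), (4, 2).
That gives 2 states.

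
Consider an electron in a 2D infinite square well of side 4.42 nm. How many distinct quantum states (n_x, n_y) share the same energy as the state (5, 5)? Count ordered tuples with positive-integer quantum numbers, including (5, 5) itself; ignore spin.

The level has n_x² + n_y² = 50. The ordered positive-integer solutions are (1, 7), (5, 5), (7, 1).
That gives 3 states.

degeneracy = 3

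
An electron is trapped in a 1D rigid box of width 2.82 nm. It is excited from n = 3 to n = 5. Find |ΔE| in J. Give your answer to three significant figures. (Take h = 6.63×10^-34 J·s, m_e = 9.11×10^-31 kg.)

E_1 = h²/(8m_eL²) = 7.584×10^-21 J.
|ΔE| = |3² − 5²|·E_1 = 16·7.584×10^-21 J = 1.21×10^-19 J.

|ΔE| = 1.21×10^-19 J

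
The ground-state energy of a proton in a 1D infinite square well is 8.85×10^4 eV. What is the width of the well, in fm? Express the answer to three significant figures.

L = 48.1 fm

From E_n = n²h²/(8m_pL²), L = n·h/√(8m_pE_n).
E_1 = 8.85×10^4 eV = 1.418×10^-14 J, so L = 1·6.626×10^-34/√(8·1.673×10^-27·1.418×10^-14) = 4.81×10^-14 m = 48.1 fm.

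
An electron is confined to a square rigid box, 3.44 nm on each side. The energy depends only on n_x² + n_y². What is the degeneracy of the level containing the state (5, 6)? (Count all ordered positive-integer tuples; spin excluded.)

degeneracy = 2

The level has n_x² + n_y² = 61. The ordered positive-integer solutions are (5, 6), (6, 5).
That gives 2 states.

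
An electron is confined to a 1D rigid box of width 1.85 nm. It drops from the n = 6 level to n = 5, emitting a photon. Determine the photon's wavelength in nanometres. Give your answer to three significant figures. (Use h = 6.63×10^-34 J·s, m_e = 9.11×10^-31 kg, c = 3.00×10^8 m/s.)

λ = 1.03×10^3 nm

E_1 = h²/(8m_eL²) = 1.762×10^-20 J, so ΔE = (6² − 5²)E_1 = 1.938×10^-19 J.
λ = hc/ΔE = (6.63×10^-34·3.00×10^8)/1.938×10^-19 = 1.03×10^-6 m = 1.03×10^3 nm.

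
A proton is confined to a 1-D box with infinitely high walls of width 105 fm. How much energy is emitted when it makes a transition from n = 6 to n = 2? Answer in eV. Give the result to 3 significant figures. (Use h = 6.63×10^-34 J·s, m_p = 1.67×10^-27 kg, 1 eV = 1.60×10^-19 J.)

|ΔE| = 5.97×10^5 eV

E_1 = h²/(8m_pL²) = 2.984×10^-15 J.
|ΔE| = |6² − 2²|·E_1 = 32·2.984×10^-15 J = 9.549×10^-14 J = 5.97×10^5 eV.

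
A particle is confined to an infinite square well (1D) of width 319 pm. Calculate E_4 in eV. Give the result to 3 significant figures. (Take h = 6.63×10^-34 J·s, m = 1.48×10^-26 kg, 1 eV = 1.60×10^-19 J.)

For an infinite well E_n = n²h²/(8mL²), so E_1 = h²/(8mL²) = (6.63×10^-34)²/(8·1.48×10^-26·(3.19×10^-10 m)²) = 3.648×10^-23 J.
Then E_4 = 4²·E_1 = 16·3.648×10^-23 J = 5.837×10^-22 J.
Converting, E_4 = 5.837×10^-22 J / (1.60×10^-19 J/eV) = 0.00365 eV.

E_4 = 0.00365 eV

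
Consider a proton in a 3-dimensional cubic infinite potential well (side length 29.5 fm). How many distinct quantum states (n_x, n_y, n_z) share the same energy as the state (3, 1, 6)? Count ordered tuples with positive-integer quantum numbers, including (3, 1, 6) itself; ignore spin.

The level has n_x² + n_y² + n_z² = 46. The ordered positive-integer solutions are (1, 3, 6), (1, 6, 3), (3, 1, 6), (3, 6, 1), (6, 1, 3), (6, 3, 1).
That gives 6 states.

degeneracy = 6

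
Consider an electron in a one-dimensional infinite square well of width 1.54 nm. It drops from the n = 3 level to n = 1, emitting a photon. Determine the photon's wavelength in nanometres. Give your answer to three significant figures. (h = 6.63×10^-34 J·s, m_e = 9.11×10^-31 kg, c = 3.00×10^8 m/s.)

E_1 = h²/(8m_eL²) = 2.543×10^-20 J, so ΔE = (3² − 1²)E_1 = 2.034×10^-19 J.
λ = hc/ΔE = (6.63×10^-34·3.00×10^8)/2.034×10^-19 = 9.78×10^-7 m = 978 nm.

λ = 978 nm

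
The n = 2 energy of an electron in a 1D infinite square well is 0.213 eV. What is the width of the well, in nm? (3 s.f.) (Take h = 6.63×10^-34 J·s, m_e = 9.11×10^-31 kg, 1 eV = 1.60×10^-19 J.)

From E_n = n²h²/(8m_eL²), L = n·h/√(8m_eE_n).
E_2 = 0.213 eV = 3.408×10^-20 J, so L = 2·6.63×10^-34/√(8·9.11×10^-31·3.408×10^-20) = 2.66×10^-9 m = 2.66 nm.

L = 2.66 nm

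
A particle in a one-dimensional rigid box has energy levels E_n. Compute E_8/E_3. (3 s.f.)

E_n ∝ n², so E_8/E_3 = 8²/3² = 64/9 = 7.11.

7.11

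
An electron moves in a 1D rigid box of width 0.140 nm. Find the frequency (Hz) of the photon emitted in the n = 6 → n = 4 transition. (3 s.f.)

E_1 = h²/(8m_eL²) = 3.074×10^-18 J and ΔE = (6² − 4²)E_1 = 6.148×10^-17 J.
f = ΔE/h = 6.148×10^-17/6.626×10^-34 = 9.28×10^16 Hz.

f = 9.28×10^16 Hz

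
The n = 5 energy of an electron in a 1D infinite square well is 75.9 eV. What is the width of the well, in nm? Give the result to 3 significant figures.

L = 0.352 nm

From E_n = n²h²/(8m_eL²), L = n·h/√(8m_eE_n).
E_5 = 75.9 eV = 1.216×10^-17 J, so L = 5·6.626×10^-34/√(8·9.109×10^-31·1.216×10^-17) = 3.52×10^-10 m = 0.352 nm.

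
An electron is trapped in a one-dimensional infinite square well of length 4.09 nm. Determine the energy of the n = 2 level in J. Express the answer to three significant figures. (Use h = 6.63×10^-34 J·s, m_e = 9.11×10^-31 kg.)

For an infinite well E_n = n²h²/(8m_eL²), so E_1 = h²/(8m_eL²) = (6.63×10^-34)²/(8·9.11×10^-31·(4.09×10^-9 m)²) = 3.606×10^-21 J.
Then E_2 = 2²·E_1 = 4·3.606×10^-21 J = 1.44×10^-20 J.

E_2 = 1.44×10^-20 J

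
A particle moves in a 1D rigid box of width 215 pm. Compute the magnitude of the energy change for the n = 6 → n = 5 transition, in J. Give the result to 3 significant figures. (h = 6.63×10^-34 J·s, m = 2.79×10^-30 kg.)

|ΔE| = 4.69×10^-18 J

E_1 = h²/(8mL²) = 4.260×10^-19 J.
|ΔE| = |6² − 5²|·E_1 = 11·4.260×10^-19 J = 4.69×10^-18 J.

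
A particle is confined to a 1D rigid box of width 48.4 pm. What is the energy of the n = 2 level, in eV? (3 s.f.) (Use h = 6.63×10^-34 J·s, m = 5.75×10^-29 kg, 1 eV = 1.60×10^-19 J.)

E_2 = 10.2 eV

For an infinite well E_n = n²h²/(8mL²), so E_1 = h²/(8mL²) = (6.63×10^-34)²/(8·5.75×10^-29·(4.84×10^-11 m)²) = 4.079×10^-19 J.
Then E_2 = 2²·E_1 = 4·4.079×10^-19 J = 1.632×10^-18 J.
Converting, E_2 = 1.632×10^-18 J / (1.60×10^-19 J/eV) = 10.2 eV.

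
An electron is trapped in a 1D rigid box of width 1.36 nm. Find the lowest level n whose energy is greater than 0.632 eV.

n = 2

E_1 = h²/(8m_eL²) = 3.257×10^-20 J = 0.2033 eV.
Need n² > 0.632/0.2033 = 3.109, i.e. n > 1.763.
The smallest integer satisfying this is n = 2.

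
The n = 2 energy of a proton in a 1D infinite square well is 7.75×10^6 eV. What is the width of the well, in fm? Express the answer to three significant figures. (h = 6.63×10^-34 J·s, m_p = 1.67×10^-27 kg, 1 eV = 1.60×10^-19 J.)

From E_n = n²h²/(8m_pL²), L = n·h/√(8m_pE_n).
E_2 = 7.75×10^6 eV = 1.240×10^-12 J, so L = 2·6.63×10^-34/√(8·1.67×10^-27·1.240×10^-12) = 1.03×10^-14 m = 10.3 fm.

L = 10.3 fm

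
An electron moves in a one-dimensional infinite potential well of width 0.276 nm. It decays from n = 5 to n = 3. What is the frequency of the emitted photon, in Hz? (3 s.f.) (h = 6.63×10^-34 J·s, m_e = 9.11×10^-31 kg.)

E_1 = h²/(8m_eL²) = 7.918×10^-19 J and ΔE = (5² − 3²)E_1 = 1.267×10^-17 J.
f = ΔE/h = 1.267×10^-17/6.63×10^-34 = 1.91×10^16 Hz.

f = 1.91×10^16 Hz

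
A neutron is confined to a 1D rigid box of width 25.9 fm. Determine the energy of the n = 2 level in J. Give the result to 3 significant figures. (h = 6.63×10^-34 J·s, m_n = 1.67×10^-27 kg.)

For an infinite well E_n = n²h²/(8m_nL²), so E_1 = h²/(8m_nL²) = (6.63×10^-34)²/(8·1.67×10^-27·(2.59×10^-14 m)²) = 4.905×10^-14 J.
Then E_2 = 2²·E_1 = 4·4.905×10^-14 J = 1.96×10^-13 J.

E_2 = 1.96×10^-13 J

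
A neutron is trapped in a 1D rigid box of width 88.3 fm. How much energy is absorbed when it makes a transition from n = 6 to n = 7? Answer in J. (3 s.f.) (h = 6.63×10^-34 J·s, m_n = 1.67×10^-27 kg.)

|ΔE| = 5.49×10^-14 J

E_1 = h²/(8m_nL²) = 4.220×10^-15 J.
|ΔE| = |6² − 7²|·E_1 = 13·4.220×10^-15 J = 5.49×10^-14 J.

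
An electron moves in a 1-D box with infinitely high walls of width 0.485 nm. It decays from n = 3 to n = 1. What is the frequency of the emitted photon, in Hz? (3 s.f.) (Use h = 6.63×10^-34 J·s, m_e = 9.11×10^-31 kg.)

E_1 = h²/(8m_eL²) = 2.564×10^-19 J and ΔE = (3² − 1²)E_1 = 2.051×10^-18 J.
f = ΔE/h = 2.051×10^-18/6.63×10^-34 = 3.09×10^15 Hz.

f = 3.09×10^15 Hz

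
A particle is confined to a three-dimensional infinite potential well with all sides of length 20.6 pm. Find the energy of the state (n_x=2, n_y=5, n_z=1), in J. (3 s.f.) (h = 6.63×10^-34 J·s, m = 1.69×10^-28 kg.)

E = 2.30×10^-17 J

For a 3D rectangular well E = (h²/8m)·Σ n_i²/L_i² = (6.63×10^-34)²/(8·1.69×10^-28) · [2²/(20.6 pm)² + 5²/(20.6 pm)² + 1²/(20.6 pm)²].
Evaluating gives E = 2.30×10^-17 J.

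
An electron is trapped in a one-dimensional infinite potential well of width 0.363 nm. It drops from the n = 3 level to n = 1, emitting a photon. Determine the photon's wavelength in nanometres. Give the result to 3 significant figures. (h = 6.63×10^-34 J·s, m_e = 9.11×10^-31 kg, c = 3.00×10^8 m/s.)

E_1 = h²/(8m_eL²) = 4.577×10^-19 J, so ΔE = (3² − 1²)E_1 = 3.662×10^-18 J.
λ = hc/ΔE = (6.63×10^-34·3.00×10^8)/3.662×10^-18 = 5.43×10^-8 m = 54.3 nm.

λ = 54.3 nm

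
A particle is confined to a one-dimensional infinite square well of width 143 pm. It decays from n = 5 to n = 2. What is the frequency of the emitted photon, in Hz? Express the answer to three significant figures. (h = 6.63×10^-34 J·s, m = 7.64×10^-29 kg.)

E_1 = h²/(8mL²) = 3.517×10^-20 J and ΔE = (5² − 2²)E_1 = 7.386×10^-19 J.
f = ΔE/h = 7.386×10^-19/6.63×10^-34 = 1.11×10^15 Hz.

f = 1.11×10^15 Hz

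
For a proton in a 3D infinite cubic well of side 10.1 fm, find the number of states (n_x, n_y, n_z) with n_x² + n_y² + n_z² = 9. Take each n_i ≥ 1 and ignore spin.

The level has n_x² + n_y² + n_z² = 9. The ordered positive-integer solutions are (1, 2, 2), (2, 1, 2), (2, 2, 1).
That gives 3 states.

degeneracy = 3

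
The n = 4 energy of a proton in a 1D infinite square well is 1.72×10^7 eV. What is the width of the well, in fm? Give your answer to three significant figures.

From E_n = n²h²/(8m_pL²), L = n·h/√(8m_pE_n).
E_4 = 1.72×10^7 eV = 2.755×10^-12 J, so L = 4·6.626×10^-34/√(8·1.673×10^-27·2.755×10^-12) = 1.38×10^-14 m = 13.8 fm.

L = 13.8 fm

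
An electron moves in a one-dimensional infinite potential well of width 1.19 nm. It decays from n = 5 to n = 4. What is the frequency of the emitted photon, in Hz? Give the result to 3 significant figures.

E_1 = h²/(8m_eL²) = 4.254×10^-20 J and ΔE = (5² − 4²)E_1 = 3.829×10^-19 J.
f = ΔE/h = 3.829×10^-19/6.626×10^-34 = 5.78×10^14 Hz.

f = 5.78×10^14 Hz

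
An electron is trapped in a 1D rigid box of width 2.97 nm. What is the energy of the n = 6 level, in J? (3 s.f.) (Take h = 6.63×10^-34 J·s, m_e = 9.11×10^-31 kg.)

For an infinite well E_n = n²h²/(8m_eL²), so E_1 = h²/(8m_eL²) = (6.63×10^-34)²/(8·9.11×10^-31·(2.97×10^-9 m)²) = 6.838×10^-21 J.
Then E_6 = 6²·E_1 = 36·6.838×10^-21 J = 2.46×10^-19 J.

E_6 = 2.46×10^-19 J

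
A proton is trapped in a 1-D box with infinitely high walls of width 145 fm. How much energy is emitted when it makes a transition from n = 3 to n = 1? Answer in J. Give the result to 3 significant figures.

|ΔE| = 1.25×10^-14 J

E_1 = h²/(8m_pL²) = 1.560×10^-15 J.
|ΔE| = |3² − 1²|·E_1 = 8·1.560×10^-15 J = 1.25×10^-14 J.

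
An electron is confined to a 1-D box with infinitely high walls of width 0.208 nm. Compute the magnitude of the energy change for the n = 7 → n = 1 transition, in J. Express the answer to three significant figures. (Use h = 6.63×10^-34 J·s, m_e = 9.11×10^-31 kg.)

E_1 = h²/(8m_eL²) = 1.394×10^-18 J.
|ΔE| = |7² − 1²|·E_1 = 48·1.394×10^-18 J = 6.69×10^-17 J.

|ΔE| = 6.69×10^-17 J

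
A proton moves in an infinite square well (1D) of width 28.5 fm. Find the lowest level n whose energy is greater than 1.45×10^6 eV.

n = 3

E_1 = h²/(8m_pL²) = 4.039×10^-14 J = 2.521×10^5 eV.
Need n² > 1.45×10^6/2.521×10^5 = 5.752, i.e. n > 2.398.
The smallest integer satisfying this is n = 3.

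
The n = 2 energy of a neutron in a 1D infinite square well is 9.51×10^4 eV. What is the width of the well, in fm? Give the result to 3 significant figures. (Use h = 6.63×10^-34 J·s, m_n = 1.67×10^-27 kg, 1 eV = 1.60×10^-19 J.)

From E_n = n²h²/(8m_nL²), L = n·h/√(8m_nE_n).
E_2 = 9.51×10^4 eV = 1.522×10^-14 J, so L = 2·6.63×10^-34/√(8·1.67×10^-27·1.522×10^-14) = 9.30×10^-14 m = 93.0 fm.

L = 93.0 fm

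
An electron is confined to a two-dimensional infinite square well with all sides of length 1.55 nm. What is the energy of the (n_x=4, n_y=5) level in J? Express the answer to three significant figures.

For a 2D rectangular well E = (h²/8m_e)·Σ n_i²/L_i² = (6.626×10^-34)²/(8·9.109×10^-31) · [4²/(1.55 nm)² + 5²/(1.55 nm)²].
Evaluating gives E = 1.03×10^-18 J.

E = 1.03×10^-18 J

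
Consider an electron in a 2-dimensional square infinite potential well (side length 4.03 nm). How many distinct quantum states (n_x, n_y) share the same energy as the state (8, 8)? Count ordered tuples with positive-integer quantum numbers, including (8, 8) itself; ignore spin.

degeneracy = 1

The level has n_x² + n_y² = 128. The ordered positive-integer solutions are (8, 8).
That gives 1 state.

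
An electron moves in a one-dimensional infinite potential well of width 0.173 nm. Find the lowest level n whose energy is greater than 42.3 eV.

n = 2

E_1 = h²/(8m_eL²) = 2.013×10^-18 J = 12.57 eV.
Need n² > 42.3/12.57 = 3.365, i.e. n > 1.834.
The smallest integer satisfying this is n = 2.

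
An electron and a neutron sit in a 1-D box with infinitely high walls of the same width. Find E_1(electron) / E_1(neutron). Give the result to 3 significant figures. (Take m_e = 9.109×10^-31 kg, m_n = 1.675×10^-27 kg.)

1.84×10^3

E_n ∝ 1/m at fixed n and L, so the ratio is m_n/m_e = 1.675×10^-27/9.109×10^-31 = 1.84×10^3.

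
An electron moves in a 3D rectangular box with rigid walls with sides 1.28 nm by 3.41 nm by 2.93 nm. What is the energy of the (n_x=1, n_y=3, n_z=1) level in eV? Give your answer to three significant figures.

E = 0.564 eV

For a 3D rectangular well E = (h²/8m_e)·Σ n_i²/L_i² = (6.626×10^-34)²/(8·9.109×10^-31) · [1²/(1.28 nm)² + 3²/(3.41 nm)² + 1²/(2.93 nm)²].
Evaluating gives E = 9.042×10^-20 J = 0.564 eV.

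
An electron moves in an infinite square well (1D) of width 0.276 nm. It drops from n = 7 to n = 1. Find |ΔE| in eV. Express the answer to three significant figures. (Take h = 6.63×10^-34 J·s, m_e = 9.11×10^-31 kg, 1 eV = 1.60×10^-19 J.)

E_1 = h²/(8m_eL²) = 7.918×10^-19 J.
|ΔE| = |7² − 1²|·E_1 = 48·7.918×10^-19 J = 3.801×10^-17 J = 238 eV.

|ΔE| = 238 eV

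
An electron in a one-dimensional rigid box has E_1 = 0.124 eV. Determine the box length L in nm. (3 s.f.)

L = 1.74 nm

From E_n = n²h²/(8m_eL²), L = n·h/√(8m_eE_n).
E_1 = 0.124 eV = 1.986×10^-20 J, so L = 1·6.626×10^-34/√(8·9.109×10^-31·1.986×10^-20) = 1.74×10^-9 m = 1.74 nm.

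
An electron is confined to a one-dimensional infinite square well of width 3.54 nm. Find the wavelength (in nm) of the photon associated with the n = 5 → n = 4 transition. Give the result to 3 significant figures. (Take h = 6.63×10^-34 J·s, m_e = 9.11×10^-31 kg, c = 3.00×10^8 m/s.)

λ = 4.59×10^3 nm

E_1 = h²/(8m_eL²) = 4.813×10^-21 J, so ΔE = (5² − 4²)E_1 = 4.332×10^-20 J.
λ = hc/ΔE = (6.63×10^-34·3.00×10^8)/4.332×10^-20 = 4.59×10^-6 m = 4.59×10^3 nm.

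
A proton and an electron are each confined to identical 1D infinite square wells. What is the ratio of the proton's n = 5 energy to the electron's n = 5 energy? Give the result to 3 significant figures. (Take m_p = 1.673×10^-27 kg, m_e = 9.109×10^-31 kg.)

E_n ∝ 1/m at fixed n and L, so the ratio is m_e/m_p = 9.109×10^-31/1.673×10^-27 = 5.44×10^-4.

5.44×10^-4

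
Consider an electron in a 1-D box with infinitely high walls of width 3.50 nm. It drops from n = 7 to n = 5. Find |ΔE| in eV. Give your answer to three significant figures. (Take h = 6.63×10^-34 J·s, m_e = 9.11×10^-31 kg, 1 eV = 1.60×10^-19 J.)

E_1 = h²/(8m_eL²) = 4.924×10^-21 J.
|ΔE| = |7² − 5²|·E_1 = 24·4.924×10^-21 J = 1.182×10^-19 J = 0.739 eV.

|ΔE| = 0.739 eV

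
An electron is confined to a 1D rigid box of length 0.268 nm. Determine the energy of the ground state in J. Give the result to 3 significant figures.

E_1 = 8.39×10^-19 J

For an infinite well E_n = n²h²/(8m_eL²), so E_1 = h²/(8m_eL²) = (6.626×10^-34)²/(8·9.109×10^-31·(2.68×10^-10 m)²) = 8.388×10^-19 J.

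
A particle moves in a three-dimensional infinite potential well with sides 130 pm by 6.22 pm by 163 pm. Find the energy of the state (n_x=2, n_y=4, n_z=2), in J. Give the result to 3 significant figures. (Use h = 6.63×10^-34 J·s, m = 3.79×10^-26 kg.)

For a 3D rectangular well E = (h²/8m)·Σ n_i²/L_i² = (6.63×10^-34)²/(8·3.79×10^-26) · [2²/(130 pm)² + 4²/(6.22 pm)² + 2²/(163 pm)²].
Evaluating gives E = 6.00×10^-19 J.

E = 6.00×10^-19 J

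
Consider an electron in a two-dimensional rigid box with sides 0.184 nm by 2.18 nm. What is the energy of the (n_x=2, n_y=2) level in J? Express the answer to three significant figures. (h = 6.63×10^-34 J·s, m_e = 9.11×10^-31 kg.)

For a 2D rectangular well E = (h²/8m_e)·Σ n_i²/L_i² = (6.63×10^-34)²/(8·9.11×10^-31) · [2²/(0.184 nm)² + 2²/(2.18 nm)²].
Evaluating gives E = 7.18×10^-18 J.

E = 7.18×10^-18 J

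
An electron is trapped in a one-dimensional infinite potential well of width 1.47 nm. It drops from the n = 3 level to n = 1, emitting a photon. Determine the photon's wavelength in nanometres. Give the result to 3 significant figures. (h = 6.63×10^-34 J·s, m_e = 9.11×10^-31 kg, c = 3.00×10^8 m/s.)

λ = 891 nm

E_1 = h²/(8m_eL²) = 2.791×10^-20 J, so ΔE = (3² − 1²)E_1 = 2.233×10^-19 J.
λ = hc/ΔE = (6.63×10^-34·3.00×10^8)/2.233×10^-19 = 8.91×10^-7 m = 891 nm.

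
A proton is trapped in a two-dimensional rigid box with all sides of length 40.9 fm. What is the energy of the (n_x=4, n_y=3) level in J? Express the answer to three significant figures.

E = 4.90×10^-13 J

For a 2D rectangular well E = (h²/8m_p)·Σ n_i²/L_i² = (6.626×10^-34)²/(8·1.673×10^-27) · [4²/(40.9 fm)² + 3²/(40.9 fm)²].
Evaluating gives E = 4.90×10^-13 J.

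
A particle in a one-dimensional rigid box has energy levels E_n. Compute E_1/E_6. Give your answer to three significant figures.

0.0278

E_n ∝ n², so E_1/E_6 = 1²/6² = 1/36 = 0.0278.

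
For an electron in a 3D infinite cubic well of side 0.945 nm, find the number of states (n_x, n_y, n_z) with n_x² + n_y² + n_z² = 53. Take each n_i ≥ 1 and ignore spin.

The level has n_x² + n_y² + n_z² = 53. The ordered positive-integer solutions are (1, 4, 6), (1, 6, 4), (4, 1, 6), (4, 6, 1), (6, 1, 4), (6, 4, 1).
That gives 6 states.

degeneracy = 6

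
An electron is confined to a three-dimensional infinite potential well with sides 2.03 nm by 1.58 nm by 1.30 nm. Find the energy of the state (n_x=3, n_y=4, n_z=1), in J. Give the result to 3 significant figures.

For a 3D rectangular well E = (h²/8m_e)·Σ n_i²/L_i² = (6.626×10^-34)²/(8·9.109×10^-31) · [3²/(2.03 nm)² + 4²/(1.58 nm)² + 1²/(1.30 nm)²].
Evaluating gives E = 5.53×10^-19 J.

E = 5.53×10^-19 J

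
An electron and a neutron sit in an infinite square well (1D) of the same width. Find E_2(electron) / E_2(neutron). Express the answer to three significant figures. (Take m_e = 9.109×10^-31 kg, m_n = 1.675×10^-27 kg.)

E_n ∝ 1/m at fixed n and L, so the ratio is m_n/m_e = 1.675×10^-27/9.109×10^-31 = 1.84×10^3.

1.84×10^3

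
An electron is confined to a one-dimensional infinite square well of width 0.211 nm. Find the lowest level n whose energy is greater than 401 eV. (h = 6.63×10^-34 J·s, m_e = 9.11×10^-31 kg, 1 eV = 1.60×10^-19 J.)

E_1 = h²/(8m_eL²) = 1.355×10^-18 J = 8.469 eV.
Need n² > 401/8.469 = 47.35, i.e. n > 6.881.
The smallest integer satisfying this is n = 7.

n = 7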